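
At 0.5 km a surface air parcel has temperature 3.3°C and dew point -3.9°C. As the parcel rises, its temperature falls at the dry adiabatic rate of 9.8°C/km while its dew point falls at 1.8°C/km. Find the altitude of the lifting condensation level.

1.4 km

T and T_d converge at 9.8 − 1.8 = 8°C per km
Height above start = (3.3 − (-3.9)) / 8 = 0.9 km
LCL altitude = 500 m + 900 m = 1400 m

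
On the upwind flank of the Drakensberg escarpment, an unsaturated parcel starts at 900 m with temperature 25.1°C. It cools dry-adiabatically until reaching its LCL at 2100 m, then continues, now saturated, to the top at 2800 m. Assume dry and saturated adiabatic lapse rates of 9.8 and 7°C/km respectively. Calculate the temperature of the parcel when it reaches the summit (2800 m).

8.44°C

Dry to 2100 m: -9.8 × 1.2 km = -11.76°C, so T = 13.34°C.
Saturated to 2800 m: -7 × 0.7 km = -4.9°C, so T = 8.44°C.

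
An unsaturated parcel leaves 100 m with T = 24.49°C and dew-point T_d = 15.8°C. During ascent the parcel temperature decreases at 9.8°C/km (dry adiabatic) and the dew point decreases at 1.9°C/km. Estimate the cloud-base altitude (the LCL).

1200 m

T and T_d converge at 9.8 − 1.9 = 7.9°C per km
Height above start = (24.49 − 15.8) / 7.9 = 1.1 km
LCL altitude = 100 m + 1100 m = 1200 m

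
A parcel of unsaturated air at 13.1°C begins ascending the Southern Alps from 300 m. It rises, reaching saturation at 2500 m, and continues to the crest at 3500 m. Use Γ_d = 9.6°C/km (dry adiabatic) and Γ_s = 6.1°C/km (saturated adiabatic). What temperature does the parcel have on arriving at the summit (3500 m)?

300 → 2500 m (dry, 9.6°C/km): ΔT = -9.6 × 2.2 = -21.12°C → T = -8.02°C
2500 → 3500 m (saturated, 6.1°C/km): ΔT = -6.1 × 1 = -6.1°C → T = -14.12°C

-14.12°C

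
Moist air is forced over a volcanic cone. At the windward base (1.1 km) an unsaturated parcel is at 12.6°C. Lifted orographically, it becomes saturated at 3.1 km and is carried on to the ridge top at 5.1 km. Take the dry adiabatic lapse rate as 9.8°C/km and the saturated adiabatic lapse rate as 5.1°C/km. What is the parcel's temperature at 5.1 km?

1100 → 3100 m (dry, 9.8°C/km): ΔT = -9.8 × 2 = -19.6°C → T = -7°C
3100 → 5100 m (saturated, 5.1°C/km): ΔT = -5.1 × 2 = -10.2°C → T = -17.2°C

-17.2°C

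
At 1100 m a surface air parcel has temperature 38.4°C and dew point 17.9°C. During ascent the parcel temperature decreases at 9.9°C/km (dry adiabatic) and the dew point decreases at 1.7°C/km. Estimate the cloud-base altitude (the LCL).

T and T_d converge at 9.9 − 1.7 = 8.2°C per km
Height above start = (38.4 − 17.9) / 8.2 = 2.5 km
LCL altitude = 1100 m + 2500 m = 3600 m

3600 m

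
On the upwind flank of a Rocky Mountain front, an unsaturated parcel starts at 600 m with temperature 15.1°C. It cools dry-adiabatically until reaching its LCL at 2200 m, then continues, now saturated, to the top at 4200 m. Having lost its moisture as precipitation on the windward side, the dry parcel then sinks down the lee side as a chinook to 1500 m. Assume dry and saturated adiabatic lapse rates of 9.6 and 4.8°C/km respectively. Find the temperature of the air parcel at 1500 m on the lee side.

Dry to 2200 m: -9.6 × 1.6 km = -15.36°C, so T = -0.26°C.
Saturated to 4200 m: -4.8 × 2 km = -9.6°C, so T = -9.86°C.
Dry descent to 1500 m: +9.6 × 2.7 km = +25.92°C, so T = 16.06°C.

16.06°C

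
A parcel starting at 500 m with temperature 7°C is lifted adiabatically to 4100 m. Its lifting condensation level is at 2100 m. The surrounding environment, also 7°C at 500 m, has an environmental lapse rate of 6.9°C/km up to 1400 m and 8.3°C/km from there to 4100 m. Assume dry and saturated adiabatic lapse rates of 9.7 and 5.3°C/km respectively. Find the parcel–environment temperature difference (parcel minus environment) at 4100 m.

+2.5°C (parcel warmer than environment)

Parcel:
  500–2100 m, dry: Δz = 1.6 km ⇒ ΔT = -15.52°C; T = -8.52°C
  2100–4100 m, saturated: Δz = 2 km ⇒ ΔT = -10.6°C; T = -19.12°C
Environment:
  500–1400 m, environment, lower layer: Δz = 0.9 km ⇒ ΔT = -6.21°C; T = 0.79°C
  1400–4100 m, environment, upper layer: Δz = 2.7 km ⇒ ΔT = -22.41°C; T = -21.62°C
T_parcel − T_env = -19.12 − (-21.62) = +2.5°C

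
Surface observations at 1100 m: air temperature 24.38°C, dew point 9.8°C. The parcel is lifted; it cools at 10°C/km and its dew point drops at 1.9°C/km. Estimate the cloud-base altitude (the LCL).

T and T_d converge at 10 − 1.9 = 8.1°C per km
Height above start = (24.38 − 9.8) / 8.1 = 1.8 km
LCL altitude = 1100 m + 1800 m = 2900 m

2900 m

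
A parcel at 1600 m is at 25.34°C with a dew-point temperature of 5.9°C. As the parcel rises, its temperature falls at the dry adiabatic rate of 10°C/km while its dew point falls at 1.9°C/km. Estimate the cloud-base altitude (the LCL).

4000 m

T and T_d converge at 10 − 1.9 = 8.1°C per km
Height above start = (25.34 − 5.9) / 8.1 = 2.4 km
LCL altitude = 1600 m + 2400 m = 4000 m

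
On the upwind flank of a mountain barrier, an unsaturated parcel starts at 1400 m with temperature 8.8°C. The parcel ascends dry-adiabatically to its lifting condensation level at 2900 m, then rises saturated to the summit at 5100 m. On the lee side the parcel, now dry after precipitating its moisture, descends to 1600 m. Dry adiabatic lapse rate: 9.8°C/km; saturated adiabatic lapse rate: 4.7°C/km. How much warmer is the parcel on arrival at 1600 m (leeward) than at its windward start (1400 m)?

+9.26°C

From 1400 m to 2900 m (dry): cools by 9.8 × 1.5 = 14.7°C, giving -5.9°C.
From 2900 m to 5100 m (saturated): cools by 4.7 × 2.2 = 10.34°C, giving -16.24°C.
From 5100 m to 1600 m (dry descent): warms by 9.8 × 3.5 = 34.3°C, giving 18.06°C.
Net change vs windward start: 18.06 − 8.8 = +9.26°C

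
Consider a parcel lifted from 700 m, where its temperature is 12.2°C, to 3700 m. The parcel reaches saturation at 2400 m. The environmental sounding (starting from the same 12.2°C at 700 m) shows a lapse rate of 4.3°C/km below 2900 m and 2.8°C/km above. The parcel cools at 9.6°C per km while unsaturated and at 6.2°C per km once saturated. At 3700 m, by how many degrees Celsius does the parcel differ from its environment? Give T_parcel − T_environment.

-12.68°C (parcel cooler than environment)

Parcel:
  From 700 m to 2400 m (dry): cools by 9.6 × 1.7 = 16.32°C, giving -4.12°C.
  From 2400 m to 3700 m (saturated): cools by 6.2 × 1.3 = 8.06°C, giving -12.18°C.
Environment:
  From 700 m to 2900 m (environment, lower layer): cools by 4.3 × 2.2 = 9.46°C, giving 2.74°C.
  From 2900 m to 3700 m (environment, upper layer): cools by 2.8 × 0.8 = 2.24°C, giving 0.5°C.
T_parcel − T_env = -12.18 − 0.5 = -12.68°C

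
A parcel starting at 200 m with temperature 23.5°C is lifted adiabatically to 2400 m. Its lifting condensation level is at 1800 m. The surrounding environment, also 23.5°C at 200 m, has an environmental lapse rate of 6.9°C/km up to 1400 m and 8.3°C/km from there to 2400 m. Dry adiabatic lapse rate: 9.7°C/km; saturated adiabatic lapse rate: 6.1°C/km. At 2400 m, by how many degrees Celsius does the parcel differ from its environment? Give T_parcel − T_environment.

-2.6°C (parcel cooler than environment)

Parcel:
  200 → 1800 m (dry, 9.7°C/km): ΔT = -9.7 × 1.6 = -15.52°C → T = 7.98°C
  1800 → 2400 m (saturated, 6.1°C/km): ΔT = -6.1 × 0.6 = -3.66°C → T = 4.32°C
Environment:
  200 → 1400 m (environment, lower layer, 6.9°C/km): ΔT = -6.9 × 1.2 = -8.28°C → T = 15.22°C
  1400 → 2400 m (environment, upper layer, 8.3°C/km): ΔT = -8.3 × 1 = -8.3°C → T = 6.92°C
T_parcel − T_env = 4.32 − 6.92 = -2.6°C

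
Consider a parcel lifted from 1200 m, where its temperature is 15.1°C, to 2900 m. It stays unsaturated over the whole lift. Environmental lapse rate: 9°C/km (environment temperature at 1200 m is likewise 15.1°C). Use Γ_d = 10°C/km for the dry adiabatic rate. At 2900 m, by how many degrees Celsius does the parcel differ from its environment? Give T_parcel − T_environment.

-1.7°C (parcel cooler than environment)

Parcel:
  1200–2900 m, dry: Δz = 1.7 km ⇒ ΔT = -17°C; T = -1.9°C
Environment:
  1200–2900 m, environment: Δz = 1.7 km ⇒ ΔT = -15.3°C; T = -0.2°C
T_parcel − T_env = -1.9 − (-0.2) = -1.7°C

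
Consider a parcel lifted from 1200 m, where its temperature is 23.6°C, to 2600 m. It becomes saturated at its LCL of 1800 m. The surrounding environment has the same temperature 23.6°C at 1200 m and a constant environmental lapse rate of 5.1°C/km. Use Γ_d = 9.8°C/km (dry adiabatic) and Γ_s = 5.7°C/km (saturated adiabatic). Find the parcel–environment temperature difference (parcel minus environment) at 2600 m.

Parcel:
  Dry to 1800 m: -9.8 × 0.6 km = -5.88°C, so T = 17.72°C.
  Saturated to 2600 m: -5.7 × 0.8 km = -4.56°C, so T = 13.16°C.
Environment:
  Environment to 2600 m: -5.1 × 1.4 km = -7.14°C, so T = 16.46°C.
T_parcel − T_env = 13.16 − 16.46 = -3.3°C

-3.3°C (parcel cooler than environment)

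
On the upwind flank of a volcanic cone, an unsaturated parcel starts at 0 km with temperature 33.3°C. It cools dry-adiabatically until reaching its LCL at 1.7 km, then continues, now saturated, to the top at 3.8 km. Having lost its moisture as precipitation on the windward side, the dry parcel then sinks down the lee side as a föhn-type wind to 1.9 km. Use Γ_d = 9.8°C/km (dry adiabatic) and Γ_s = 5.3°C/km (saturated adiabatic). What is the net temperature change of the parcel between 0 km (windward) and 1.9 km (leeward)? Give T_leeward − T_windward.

-9.17°C

Dry to 1700 m: -9.8 × 1.7 km = -16.66°C, so T = 16.64°C.
Saturated to 3800 m: -5.3 × 2.1 km = -11.13°C, so T = 5.51°C.
Dry descent to 1900 m: +9.8 × 1.9 km = +18.62°C, so T = 24.13°C.
Net change vs windward start: 24.13 − 33.3 = -9.17°C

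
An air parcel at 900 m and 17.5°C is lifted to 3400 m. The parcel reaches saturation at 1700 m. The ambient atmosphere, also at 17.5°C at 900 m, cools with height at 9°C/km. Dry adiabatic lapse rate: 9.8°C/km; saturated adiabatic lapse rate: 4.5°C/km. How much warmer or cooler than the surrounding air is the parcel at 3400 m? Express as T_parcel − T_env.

+7.01°C (parcel warmer than environment)

Parcel:
  900–1700 m, dry: Δz = 0.8 km ⇒ ΔT = -7.84°C; T = 9.66°C
  1700–3400 m, saturated: Δz = 1.7 km ⇒ ΔT = -7.65°C; T = 2.01°C
Environment:
  900–3400 m, environment: Δz = 2.5 km ⇒ ΔT = -22.5°C; T = -5°C
T_parcel − T_env = 2.01 − (-5) = +7.01°C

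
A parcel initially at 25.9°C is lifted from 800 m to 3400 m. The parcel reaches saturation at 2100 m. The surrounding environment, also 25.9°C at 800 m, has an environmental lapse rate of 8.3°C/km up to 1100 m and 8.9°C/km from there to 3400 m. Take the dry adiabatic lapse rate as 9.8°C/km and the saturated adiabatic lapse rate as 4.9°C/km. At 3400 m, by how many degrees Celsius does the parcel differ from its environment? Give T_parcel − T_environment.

Parcel:
  800 → 2100 m (dry, 9.8°C/km): ΔT = -9.8 × 1.3 = -12.74°C → T = 13.16°C
  2100 → 3400 m (saturated, 4.9°C/km): ΔT = -4.9 × 1.3 = -6.37°C → T = 6.79°C
Environment:
  800 → 1100 m (environment, lower layer, 8.3°C/km): ΔT = -8.3 × 0.3 = -2.49°C → T = 23.41°C
  1100 → 3400 m (environment, upper layer, 8.9°C/km): ΔT = -8.9 × 2.3 = -20.47°C → T = 2.94°C
T_parcel − T_env = 6.79 − 2.94 = +3.85°C

+3.85°C (parcel warmer than environment)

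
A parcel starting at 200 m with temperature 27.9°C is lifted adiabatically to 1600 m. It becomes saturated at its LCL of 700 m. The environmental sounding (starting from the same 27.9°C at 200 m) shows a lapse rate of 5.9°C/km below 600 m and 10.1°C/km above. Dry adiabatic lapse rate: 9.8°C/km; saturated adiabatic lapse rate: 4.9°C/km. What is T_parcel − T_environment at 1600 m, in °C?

+3.15°C (parcel warmer than environment)

Parcel:
  Dry to 700 m: -9.8 × 0.5 km = -4.9°C, so T = 23°C.
  Saturated to 1600 m: -4.9 × 0.9 km = -4.41°C, so T = 18.59°C.
Environment:
  Environment, lower layer to 600 m: -5.9 × 0.4 km = -2.36°C, so T = 25.54°C.
  Environment, upper layer to 1600 m: -10.1 × 1 km = -10.1°C, so T = 15.44°C.
T_parcel − T_env = 18.59 − 15.44 = +3.15°C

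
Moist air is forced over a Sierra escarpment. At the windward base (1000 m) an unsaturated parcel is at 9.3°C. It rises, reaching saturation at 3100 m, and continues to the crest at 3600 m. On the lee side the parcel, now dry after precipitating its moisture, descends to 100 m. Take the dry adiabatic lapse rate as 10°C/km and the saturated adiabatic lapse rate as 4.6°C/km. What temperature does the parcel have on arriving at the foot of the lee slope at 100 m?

1000–3100 m, dry: Δz = 2.1 km ⇒ ΔT = -21°C; T = -11.7°C
3100–3600 m, saturated: Δz = 0.5 km ⇒ ΔT = -2.3°C; T = -14°C
3600–100 m, dry descent: Δz = 3.5 km ⇒ ΔT = +35°C; T = 21°C

21°C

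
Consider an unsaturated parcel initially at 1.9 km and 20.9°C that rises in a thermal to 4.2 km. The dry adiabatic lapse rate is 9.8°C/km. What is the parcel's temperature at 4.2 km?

Dry adiabatic to 4200 m: -9.8 × 2.3 km = -22.54°C, so T = -1.64°C.

-1.64°C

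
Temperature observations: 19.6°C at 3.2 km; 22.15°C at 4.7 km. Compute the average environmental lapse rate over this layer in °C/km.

Γ = −ΔT/Δz = (19.6 − 22.15) / (4700 − 3200) m
  = -2.55°C / 1.5 km = -1.7°C/km

-1.7°C/km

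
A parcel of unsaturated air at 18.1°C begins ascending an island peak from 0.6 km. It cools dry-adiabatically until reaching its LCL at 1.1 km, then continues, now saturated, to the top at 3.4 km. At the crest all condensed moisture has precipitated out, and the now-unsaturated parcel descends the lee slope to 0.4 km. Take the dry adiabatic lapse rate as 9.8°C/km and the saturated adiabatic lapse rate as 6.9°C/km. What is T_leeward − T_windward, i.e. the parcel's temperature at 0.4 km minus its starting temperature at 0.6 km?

+8.63°C

600 → 1100 m (dry, 9.8°C/km): ΔT = -9.8 × 0.5 = -4.9°C → T = 13.2°C
1100 → 3400 m (saturated, 6.9°C/km): ΔT = -6.9 × 2.3 = -15.87°C → T = -2.67°C
3400 → 400 m (dry descent, 9.8°C/km): ΔT = +9.8 × 3 = +29.4°C → T = 26.73°C
Net change vs windward start: 26.73 − 18.1 = +8.63°C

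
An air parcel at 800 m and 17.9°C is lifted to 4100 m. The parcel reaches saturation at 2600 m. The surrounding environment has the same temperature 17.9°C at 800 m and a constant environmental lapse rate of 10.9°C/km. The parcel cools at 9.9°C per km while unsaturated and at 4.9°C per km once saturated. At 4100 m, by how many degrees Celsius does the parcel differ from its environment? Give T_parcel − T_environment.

Parcel:
  From 800 m to 2600 m (dry): cools by 9.9 × 1.8 = 17.82°C, giving 0.08°C.
  From 2600 m to 4100 m (saturated): cools by 4.9 × 1.5 = 7.35°C, giving -7.27°C.
Environment:
  From 800 m to 4100 m (environment): cools by 10.9 × 3.3 = 35.97°C, giving -18.07°C.
T_parcel − T_env = -7.27 − (-18.07) = +10.8°C

+10.8°C (parcel warmer than environment)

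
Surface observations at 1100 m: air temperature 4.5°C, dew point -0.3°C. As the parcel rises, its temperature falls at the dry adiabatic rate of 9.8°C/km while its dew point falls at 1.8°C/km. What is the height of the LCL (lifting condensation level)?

1700 m

T and T_d converge at 9.8 − 1.8 = 8°C per km
Height above start = (4.5 − (-0.3)) / 8 = 0.6 km
LCL altitude = 1100 m + 600 m = 1700 m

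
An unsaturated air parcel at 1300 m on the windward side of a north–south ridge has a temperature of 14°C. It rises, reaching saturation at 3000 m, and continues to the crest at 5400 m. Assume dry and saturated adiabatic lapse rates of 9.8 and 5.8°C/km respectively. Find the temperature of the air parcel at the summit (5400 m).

1300–3000 m, dry: Δz = 1.7 km ⇒ ΔT = -16.66°C; T = -2.66°C
3000–5400 m, saturated: Δz = 2.4 km ⇒ ΔT = -13.92°C; T = -16.58°C

-16.58°C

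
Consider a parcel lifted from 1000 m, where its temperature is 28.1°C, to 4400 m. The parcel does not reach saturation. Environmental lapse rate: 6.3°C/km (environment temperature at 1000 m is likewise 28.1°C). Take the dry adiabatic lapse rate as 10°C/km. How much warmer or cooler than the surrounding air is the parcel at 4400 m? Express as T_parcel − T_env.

Parcel:
  1000 → 4400 m (dry, 10°C/km): ΔT = -10 × 3.4 = -34°C → T = -5.9°C
Environment:
  1000 → 4400 m (environment, 6.3°C/km): ΔT = -6.3 × 3.4 = -21.42°C → T = 6.68°C
T_parcel − T_env = -5.9 − 6.68 = -12.58°C

-12.58°C (parcel cooler than environment)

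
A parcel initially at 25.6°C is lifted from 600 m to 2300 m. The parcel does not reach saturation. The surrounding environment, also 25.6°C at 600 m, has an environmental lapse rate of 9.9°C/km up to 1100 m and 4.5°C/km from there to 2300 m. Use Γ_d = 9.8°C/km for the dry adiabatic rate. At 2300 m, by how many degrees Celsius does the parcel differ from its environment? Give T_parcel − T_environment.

Parcel:
  From 600 m to 2300 m (dry): cools by 9.8 × 1.7 = 16.66°C, giving 8.94°C.
Environment:
  From 600 m to 1100 m (environment, lower layer): cools by 9.9 × 0.5 = 4.95°C, giving 20.65°C.
  From 1100 m to 2300 m (environment, upper layer): cools by 4.5 × 1.2 = 5.4°C, giving 15.25°C.
T_parcel − T_env = 8.94 − 15.25 = -6.31°C

-6.31°C (parcel cooler than environment)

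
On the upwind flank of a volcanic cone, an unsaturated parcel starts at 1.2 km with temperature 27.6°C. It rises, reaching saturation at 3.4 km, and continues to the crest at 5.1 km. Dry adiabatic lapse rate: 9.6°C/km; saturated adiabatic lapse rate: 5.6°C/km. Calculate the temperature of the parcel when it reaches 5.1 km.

1200–3400 m, dry: Δz = 2.2 km ⇒ ΔT = -21.12°C; T = 6.48°C
3400–5100 m, saturated: Δz = 1.7 km ⇒ ΔT = -9.52°C; T = -3.04°C

-3.04°C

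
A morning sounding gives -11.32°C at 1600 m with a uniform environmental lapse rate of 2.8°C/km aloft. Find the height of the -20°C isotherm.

4700 m

Height above start = (-11.32 − (-20)) / 2.8 = 3.1 km
Altitude = 1600 m + 3100 m = 4700 m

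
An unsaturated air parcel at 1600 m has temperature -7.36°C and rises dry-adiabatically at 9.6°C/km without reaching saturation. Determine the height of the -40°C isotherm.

Height above start = (-7.36 − (-40)) / 9.6 = 3.4 km
Altitude = 1600 m + 3400 m = 5000 m

5000 m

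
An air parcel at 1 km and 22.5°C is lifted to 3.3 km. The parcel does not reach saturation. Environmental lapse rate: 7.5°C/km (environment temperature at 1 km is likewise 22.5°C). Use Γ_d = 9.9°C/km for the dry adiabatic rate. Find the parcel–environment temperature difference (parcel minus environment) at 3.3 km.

-5.52°C (parcel cooler than environment)

Parcel:
  From 1000 m to 3300 m (dry): cools by 9.9 × 2.3 = 22.77°C, giving -0.27°C.
Environment:
  From 1000 m to 3300 m (environment): cools by 7.5 × 2.3 = 17.25°C, giving 5.25°C.
T_parcel − T_env = -0.27 − 5.25 = -5.52°C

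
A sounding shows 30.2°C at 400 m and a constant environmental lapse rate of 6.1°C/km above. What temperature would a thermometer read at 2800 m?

15.56°C

400–2800 m, environmental: Δz = 2.4 km ⇒ ΔT = -14.64°C; T = 15.56°C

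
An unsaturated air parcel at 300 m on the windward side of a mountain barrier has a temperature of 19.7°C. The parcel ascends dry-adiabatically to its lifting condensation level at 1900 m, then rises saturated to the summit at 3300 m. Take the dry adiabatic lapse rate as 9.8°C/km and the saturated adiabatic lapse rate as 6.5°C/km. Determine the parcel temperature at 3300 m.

-5.08°C

300–1900 m, dry: Δz = 1.6 km ⇒ ΔT = -15.68°C; T = 4.02°C
1900–3300 m, saturated: Δz = 1.4 km ⇒ ΔT = -9.1°C; T = -5.08°C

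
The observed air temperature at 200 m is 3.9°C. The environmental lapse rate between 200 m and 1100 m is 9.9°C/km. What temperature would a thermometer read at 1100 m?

-5.01°C

200–1100 m, environmental: Δz = 0.9 km ⇒ ΔT = -8.91°C; T = -5.01°C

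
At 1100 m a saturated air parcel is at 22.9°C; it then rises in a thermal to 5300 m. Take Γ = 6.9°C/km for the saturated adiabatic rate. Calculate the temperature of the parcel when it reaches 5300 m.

-6.08°C

From 1100 m to 5300 m (saturated adiabatic): cools by 6.9 × 4.2 = 28.98°C, giving -6.08°C.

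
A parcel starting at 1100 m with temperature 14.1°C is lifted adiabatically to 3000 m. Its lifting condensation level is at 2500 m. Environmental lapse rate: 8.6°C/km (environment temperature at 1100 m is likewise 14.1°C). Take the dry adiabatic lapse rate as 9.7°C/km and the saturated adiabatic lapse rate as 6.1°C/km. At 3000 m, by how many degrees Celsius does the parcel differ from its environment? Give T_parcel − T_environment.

Parcel:
  1100 → 2500 m (dry, 9.7°C/km): ΔT = -9.7 × 1.4 = -13.58°C → T = 0.52°C
  2500 → 3000 m (saturated, 6.1°C/km): ΔT = -6.1 × 0.5 = -3.05°C → T = -2.53°C
Environment:
  1100 → 3000 m (environment, 8.6°C/km): ΔT = -8.6 × 1.9 = -16.34°C → T = -2.24°C
T_parcel − T_env = -2.53 − (-2.24) = -0.29°C

-0.29°C (parcel cooler than environment)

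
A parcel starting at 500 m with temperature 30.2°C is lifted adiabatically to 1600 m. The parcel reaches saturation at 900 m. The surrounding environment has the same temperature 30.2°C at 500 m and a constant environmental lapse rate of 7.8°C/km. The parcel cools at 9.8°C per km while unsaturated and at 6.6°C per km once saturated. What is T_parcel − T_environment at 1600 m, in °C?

+0.04°C (parcel warmer than environment)

Parcel:
  500 → 900 m (dry, 9.8°C/km): ΔT = -9.8 × 0.4 = -3.92°C → T = 26.28°C
  900 → 1600 m (saturated, 6.6°C/km): ΔT = -6.6 × 0.7 = -4.62°C → T = 21.66°C
Environment:
  500 → 1600 m (environment, 7.8°C/km): ΔT = -7.8 × 1.1 = -8.58°C → T = 21.62°C
T_parcel − T_env = 21.66 − 21.62 = +0.04°C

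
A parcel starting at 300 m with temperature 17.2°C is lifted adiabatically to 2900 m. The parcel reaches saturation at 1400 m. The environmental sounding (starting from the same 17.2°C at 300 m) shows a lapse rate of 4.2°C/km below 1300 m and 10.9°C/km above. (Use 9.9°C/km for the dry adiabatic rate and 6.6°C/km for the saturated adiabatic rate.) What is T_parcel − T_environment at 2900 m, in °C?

Parcel:
  300–1400 m, dry: Δz = 1.1 km ⇒ ΔT = -10.89°C; T = 6.31°C
  1400–2900 m, saturated: Δz = 1.5 km ⇒ ΔT = -9.9°C; T = -3.59°C
Environment:
  300–1300 m, environment, lower layer: Δz = 1 km ⇒ ΔT = -4.2°C; T = 13°C
  1300–2900 m, environment, upper layer: Δz = 1.6 km ⇒ ΔT = -17.44°C; T = -4.44°C
T_parcel − T_env = -3.59 − (-4.44) = +0.85°C

+0.85°C (parcel warmer than environment)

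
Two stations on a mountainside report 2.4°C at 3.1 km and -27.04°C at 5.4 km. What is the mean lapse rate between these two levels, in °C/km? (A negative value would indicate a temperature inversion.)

12.8°C/km

Γ = −ΔT/Δz = (2.4 − (-27.04)) / (5400 − 3100) m
  = 29.44°C / 2.3 km = 12.8°C/km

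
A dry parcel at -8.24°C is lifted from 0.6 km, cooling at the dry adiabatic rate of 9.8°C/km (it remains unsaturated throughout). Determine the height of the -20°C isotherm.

Height above start = (-8.24 − (-20)) / 9.8 = 1.2 km
Altitude = 600 m + 1200 m = 1800 m

1.8 km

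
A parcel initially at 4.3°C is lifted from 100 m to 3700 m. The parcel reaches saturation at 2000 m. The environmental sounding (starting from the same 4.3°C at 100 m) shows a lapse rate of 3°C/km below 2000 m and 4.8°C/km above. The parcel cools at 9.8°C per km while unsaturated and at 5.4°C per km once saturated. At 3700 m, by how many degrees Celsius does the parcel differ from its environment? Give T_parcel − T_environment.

Parcel:
  100 → 2000 m (dry, 9.8°C/km): ΔT = -9.8 × 1.9 = -18.62°C → T = -14.32°C
  2000 → 3700 m (saturated, 5.4°C/km): ΔT = -5.4 × 1.7 = -9.18°C → T = -23.5°C
Environment:
  100 → 2000 m (environment, lower layer, 3°C/km): ΔT = -3 × 1.9 = -5.7°C → T = -1.4°C
  2000 → 3700 m (environment, upper layer, 4.8°C/km): ΔT = -4.8 × 1.7 = -8.16°C → T = -9.56°C
T_parcel − T_env = -23.5 − (-9.56) = -13.94°C

-13.94°C (parcel cooler than environment)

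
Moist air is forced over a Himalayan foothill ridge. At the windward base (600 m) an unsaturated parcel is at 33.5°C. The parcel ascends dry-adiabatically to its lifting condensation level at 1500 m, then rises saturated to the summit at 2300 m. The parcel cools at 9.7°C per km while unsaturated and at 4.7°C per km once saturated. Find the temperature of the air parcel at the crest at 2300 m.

21.01°C

From 600 m to 1500 m (dry): cools by 9.7 × 0.9 = 8.73°C, giving 24.77°C.
From 1500 m to 2300 m (saturated): cools by 4.7 × 0.8 = 3.76°C, giving 21.01°C.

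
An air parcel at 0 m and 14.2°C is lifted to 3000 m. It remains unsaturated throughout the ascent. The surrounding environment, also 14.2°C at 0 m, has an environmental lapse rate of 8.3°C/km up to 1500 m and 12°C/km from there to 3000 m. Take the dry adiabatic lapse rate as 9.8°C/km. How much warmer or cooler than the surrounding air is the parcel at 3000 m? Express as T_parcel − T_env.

Parcel:
  0–3000 m, dry: Δz = 3 km ⇒ ΔT = -29.4°C; T = -15.2°C
Environment:
  0–1500 m, environment, lower layer: Δz = 1.5 km ⇒ ΔT = -12.45°C; T = 1.75°C
  1500–3000 m, environment, upper layer: Δz = 1.5 km ⇒ ΔT = -18°C; T = -16.25°C
T_parcel − T_env = -15.2 − (-16.25) = +1.05°C

+1.05°C (parcel warmer than environment)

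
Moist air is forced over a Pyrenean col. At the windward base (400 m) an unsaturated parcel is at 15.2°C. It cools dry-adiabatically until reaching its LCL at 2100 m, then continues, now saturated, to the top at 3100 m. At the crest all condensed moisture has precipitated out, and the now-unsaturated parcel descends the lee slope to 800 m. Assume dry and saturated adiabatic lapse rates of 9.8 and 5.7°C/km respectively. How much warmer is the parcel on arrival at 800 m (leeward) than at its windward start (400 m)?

400–2100 m, dry: Δz = 1.7 km ⇒ ΔT = -16.66°C; T = -1.46°C
2100–3100 m, saturated: Δz = 1 km ⇒ ΔT = -5.7°C; T = -7.16°C
3100–800 m, dry descent: Δz = 2.3 km ⇒ ΔT = +22.54°C; T = 15.38°C
Net change vs windward start: 15.38 − 15.2 = +0.18°C

+0.18°C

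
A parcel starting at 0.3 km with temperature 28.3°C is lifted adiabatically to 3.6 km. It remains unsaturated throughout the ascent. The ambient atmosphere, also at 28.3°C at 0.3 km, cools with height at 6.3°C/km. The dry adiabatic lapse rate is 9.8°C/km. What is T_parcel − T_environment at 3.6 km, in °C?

Parcel:
  From 300 m to 3600 m (dry): cools by 9.8 × 3.3 = 32.34°C, giving -4.04°C.
Environment:
  From 300 m to 3600 m (environment): cools by 6.3 × 3.3 = 20.79°C, giving 7.51°C.
T_parcel − T_env = -4.04 − 7.51 = -11.55°C

-11.55°C (parcel cooler than environment)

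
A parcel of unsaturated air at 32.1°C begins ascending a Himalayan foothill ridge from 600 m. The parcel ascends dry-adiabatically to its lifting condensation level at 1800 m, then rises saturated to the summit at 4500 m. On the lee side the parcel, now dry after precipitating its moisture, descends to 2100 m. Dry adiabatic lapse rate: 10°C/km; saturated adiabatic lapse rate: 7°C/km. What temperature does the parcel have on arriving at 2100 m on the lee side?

600 → 1800 m (dry, 10°C/km): ΔT = -10 × 1.2 = -12°C → T = 20.1°C
1800 → 4500 m (saturated, 7°C/km): ΔT = -7 × 2.7 = -18.9°C → T = 1.2°C
4500 → 2100 m (dry descent, 10°C/km): ΔT = +10 × 2.4 = +24°C → T = 25.2°C

25.2°C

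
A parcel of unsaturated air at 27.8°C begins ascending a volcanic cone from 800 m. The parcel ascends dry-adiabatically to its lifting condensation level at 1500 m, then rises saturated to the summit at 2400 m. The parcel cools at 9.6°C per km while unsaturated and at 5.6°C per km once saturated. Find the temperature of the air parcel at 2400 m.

800–1500 m, dry: Δz = 0.7 km ⇒ ΔT = -6.72°C; T = 21.08°C
1500–2400 m, saturated: Δz = 0.9 km ⇒ ΔT = -5.04°C; T = 16.04°C

16.04°C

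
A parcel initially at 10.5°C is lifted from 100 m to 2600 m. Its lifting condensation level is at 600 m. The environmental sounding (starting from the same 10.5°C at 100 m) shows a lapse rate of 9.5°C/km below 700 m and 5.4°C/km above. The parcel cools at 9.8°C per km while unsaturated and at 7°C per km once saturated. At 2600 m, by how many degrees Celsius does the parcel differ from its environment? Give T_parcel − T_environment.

-2.94°C (parcel cooler than environment)

Parcel:
  Dry to 600 m: -9.8 × 0.5 km = -4.9°C, so T = 5.6°C.
  Saturated to 2600 m: -7 × 2 km = -14°C, so T = -8.4°C.
Environment:
  Environment, lower layer to 700 m: -9.5 × 0.6 km = -5.7°C, so T = 4.8°C.
  Environment, upper layer to 2600 m: -5.4 × 1.9 km = -10.26°C, so T = -5.46°C.
T_parcel − T_env = -8.4 − (-5.46) = -2.94°C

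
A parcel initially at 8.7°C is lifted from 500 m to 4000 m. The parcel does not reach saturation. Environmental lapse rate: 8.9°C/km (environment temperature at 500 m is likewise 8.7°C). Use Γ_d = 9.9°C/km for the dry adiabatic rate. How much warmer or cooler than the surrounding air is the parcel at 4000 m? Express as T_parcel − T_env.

Parcel:
  500–4000 m, dry: Δz = 3.5 km ⇒ ΔT = -34.65°C; T = -25.95°C
Environment:
  500–4000 m, environment: Δz = 3.5 km ⇒ ΔT = -31.15°C; T = -22.45°C
T_parcel − T_env = -25.95 − (-22.45) = -3.5°C

-3.5°C (parcel cooler than environment)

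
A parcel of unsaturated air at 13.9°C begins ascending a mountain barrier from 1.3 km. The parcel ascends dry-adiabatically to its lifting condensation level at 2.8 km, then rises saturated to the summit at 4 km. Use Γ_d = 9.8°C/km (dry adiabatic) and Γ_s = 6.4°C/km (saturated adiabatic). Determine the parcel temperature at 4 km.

-8.48°C

Dry to 2800 m: -9.8 × 1.5 km = -14.7°C, so T = -0.8°C.
Saturated to 4000 m: -6.4 × 1.2 km = -7.68°C, so T = -8.48°C.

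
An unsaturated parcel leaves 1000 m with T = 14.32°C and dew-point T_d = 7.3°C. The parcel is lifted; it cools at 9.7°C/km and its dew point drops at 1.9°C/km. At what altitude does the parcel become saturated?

T and T_d converge at 9.7 − 1.9 = 7.8°C per km
Height above start = (14.32 − 7.3) / 7.8 = 0.9 km
LCL altitude = 1000 m + 900 m = 1900 m

1900 m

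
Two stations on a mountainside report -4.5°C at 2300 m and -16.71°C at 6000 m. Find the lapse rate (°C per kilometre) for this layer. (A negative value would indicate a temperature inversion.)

3.3°C/km

Γ = −ΔT/Δz = (-4.5 − (-16.71)) / (6000 − 2300) m
  = 12.21°C / 3.7 km = 3.3°C/km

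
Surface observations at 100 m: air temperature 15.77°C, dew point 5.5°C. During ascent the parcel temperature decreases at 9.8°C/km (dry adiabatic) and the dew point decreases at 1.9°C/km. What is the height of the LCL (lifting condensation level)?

1400 m

T and T_d converge at 9.8 − 1.9 = 7.9°C per km
Height above start = (15.77 − 5.5) / 7.9 = 1.3 km
LCL altitude = 100 m + 1300 m = 1400 m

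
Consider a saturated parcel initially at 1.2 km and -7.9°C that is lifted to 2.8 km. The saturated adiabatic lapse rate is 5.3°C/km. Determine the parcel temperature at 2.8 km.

Saturated adiabatic to 2800 m: -5.3 × 1.6 km = -8.48°C, so T = -16.38°C.

-16.38°C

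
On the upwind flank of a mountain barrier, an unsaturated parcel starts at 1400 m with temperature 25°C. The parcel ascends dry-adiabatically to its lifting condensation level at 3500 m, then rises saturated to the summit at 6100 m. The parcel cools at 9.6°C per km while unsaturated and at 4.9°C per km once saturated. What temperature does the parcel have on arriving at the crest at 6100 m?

-7.9°C

1400–3500 m, dry: Δz = 2.1 km ⇒ ΔT = -20.16°C; T = 4.84°C
3500–6100 m, saturated: Δz = 2.6 km ⇒ ΔT = -12.74°C; T = -7.9°C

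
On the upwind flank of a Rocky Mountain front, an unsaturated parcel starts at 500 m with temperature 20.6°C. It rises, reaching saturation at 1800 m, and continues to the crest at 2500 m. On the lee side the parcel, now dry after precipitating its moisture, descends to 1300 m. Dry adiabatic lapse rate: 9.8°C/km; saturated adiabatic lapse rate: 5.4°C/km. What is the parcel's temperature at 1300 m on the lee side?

15.84°C

From 500 m to 1800 m (dry): cools by 9.8 × 1.3 = 12.74°C, giving 7.86°C.
From 1800 m to 2500 m (saturated): cools by 5.4 × 0.7 = 3.78°C, giving 4.08°C.
From 2500 m to 1300 m (dry descent): warms by 9.8 × 1.2 = 11.76°C, giving 15.84°C.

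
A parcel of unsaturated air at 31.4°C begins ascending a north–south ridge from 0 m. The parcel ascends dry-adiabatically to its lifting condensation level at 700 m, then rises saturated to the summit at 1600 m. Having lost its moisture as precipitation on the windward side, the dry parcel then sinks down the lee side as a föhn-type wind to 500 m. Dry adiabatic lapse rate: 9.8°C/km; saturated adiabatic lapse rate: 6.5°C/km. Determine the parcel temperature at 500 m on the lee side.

29.47°C

Dry to 700 m: -9.8 × 0.7 km = -6.86°C, so T = 24.54°C.
Saturated to 1600 m: -6.5 × 0.9 km = -5.85°C, so T = 18.69°C.
Dry descent to 500 m: +9.8 × 1.1 km = +10.78°C, so T = 29.47°C.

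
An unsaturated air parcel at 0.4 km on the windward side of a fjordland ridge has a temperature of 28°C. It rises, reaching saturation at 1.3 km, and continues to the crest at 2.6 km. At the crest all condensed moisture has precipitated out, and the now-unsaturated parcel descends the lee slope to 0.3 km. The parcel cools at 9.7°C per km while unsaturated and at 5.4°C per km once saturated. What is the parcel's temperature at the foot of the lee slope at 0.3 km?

34.56°C

From 400 m to 1300 m (dry): cools by 9.7 × 0.9 = 8.73°C, giving 19.27°C.
From 1300 m to 2600 m (saturated): cools by 5.4 × 1.3 = 7.02°C, giving 12.25°C.
From 2600 m to 300 m (dry descent): warms by 9.7 × 2.3 = 22.31°C, giving 34.56°C.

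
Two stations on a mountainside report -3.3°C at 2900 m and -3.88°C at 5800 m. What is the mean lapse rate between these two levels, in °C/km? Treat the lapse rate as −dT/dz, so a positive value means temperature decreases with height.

0.2°C/km

Γ = −ΔT/Δz = (-3.3 − (-3.88)) / (5800 − 2900) m
  = 0.58°C / 2.9 km = 0.2°C/km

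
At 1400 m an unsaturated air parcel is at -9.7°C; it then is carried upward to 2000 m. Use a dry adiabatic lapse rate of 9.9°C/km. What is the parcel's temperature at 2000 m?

-15.64°C

Dry adiabatic to 2000 m: -9.9 × 0.6 km = -5.94°C, so T = -15.64°C.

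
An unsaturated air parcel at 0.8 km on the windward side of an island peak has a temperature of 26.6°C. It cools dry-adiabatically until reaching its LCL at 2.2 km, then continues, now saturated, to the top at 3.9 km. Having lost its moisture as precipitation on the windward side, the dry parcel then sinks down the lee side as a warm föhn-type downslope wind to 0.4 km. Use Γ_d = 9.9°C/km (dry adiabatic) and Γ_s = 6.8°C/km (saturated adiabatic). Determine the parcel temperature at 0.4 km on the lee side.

From 800 m to 2200 m (dry): cools by 9.9 × 1.4 = 13.86°C, giving 12.74°C.
From 2200 m to 3900 m (saturated): cools by 6.8 × 1.7 = 11.56°C, giving 1.18°C.
From 3900 m to 400 m (dry descent): warms by 9.9 × 3.5 = 34.65°C, giving 35.83°C.

35.83°C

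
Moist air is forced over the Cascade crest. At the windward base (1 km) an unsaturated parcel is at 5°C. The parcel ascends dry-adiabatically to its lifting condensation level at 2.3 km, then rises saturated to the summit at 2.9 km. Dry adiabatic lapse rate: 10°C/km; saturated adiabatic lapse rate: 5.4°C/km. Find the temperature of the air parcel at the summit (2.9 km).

From 1000 m to 2300 m (dry): cools by 10 × 1.3 = 13°C, giving -8°C.
From 2300 m to 2900 m (saturated): cools by 5.4 × 0.6 = 3.24°C, giving -11.24°C.

-11.24°C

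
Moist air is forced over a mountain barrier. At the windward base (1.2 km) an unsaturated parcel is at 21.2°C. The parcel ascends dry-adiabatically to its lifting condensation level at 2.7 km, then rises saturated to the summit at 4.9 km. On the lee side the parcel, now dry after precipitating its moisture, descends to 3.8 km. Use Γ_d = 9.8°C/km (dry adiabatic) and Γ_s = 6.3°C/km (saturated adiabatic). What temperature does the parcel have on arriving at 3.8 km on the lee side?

3.42°C

From 1200 m to 2700 m (dry): cools by 9.8 × 1.5 = 14.7°C, giving 6.5°C.
From 2700 m to 4900 m (saturated): cools by 6.3 × 2.2 = 13.86°C, giving -7.36°C.
From 4900 m to 3800 m (dry descent): warms by 9.8 × 1.1 = 10.78°C, giving 3.42°C.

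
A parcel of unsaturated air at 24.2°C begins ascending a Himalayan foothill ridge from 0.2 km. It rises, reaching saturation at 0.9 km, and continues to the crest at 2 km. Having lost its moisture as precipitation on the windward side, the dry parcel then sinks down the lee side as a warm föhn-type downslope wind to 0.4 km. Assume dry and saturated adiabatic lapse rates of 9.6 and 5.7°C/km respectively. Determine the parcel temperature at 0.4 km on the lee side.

26.57°C

From 200 m to 900 m (dry): cools by 9.6 × 0.7 = 6.72°C, giving 17.48°C.
From 900 m to 2000 m (saturated): cools by 5.7 × 1.1 = 6.27°C, giving 11.21°C.
From 2000 m to 400 m (dry descent): warms by 9.6 × 1.6 = 15.36°C, giving 26.57°C.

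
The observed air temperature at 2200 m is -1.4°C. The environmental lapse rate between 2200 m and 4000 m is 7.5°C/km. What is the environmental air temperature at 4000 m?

Environmental to 4000 m: -7.5 × 1.8 km = -13.5°C, so T = -14.9°C.

-14.9°C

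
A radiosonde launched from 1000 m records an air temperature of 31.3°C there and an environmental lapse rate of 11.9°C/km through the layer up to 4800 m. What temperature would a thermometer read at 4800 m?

1000–4800 m, environmental: Δz = 3.8 km ⇒ ΔT = -45.22°C; T = -13.92°C

-13.92°C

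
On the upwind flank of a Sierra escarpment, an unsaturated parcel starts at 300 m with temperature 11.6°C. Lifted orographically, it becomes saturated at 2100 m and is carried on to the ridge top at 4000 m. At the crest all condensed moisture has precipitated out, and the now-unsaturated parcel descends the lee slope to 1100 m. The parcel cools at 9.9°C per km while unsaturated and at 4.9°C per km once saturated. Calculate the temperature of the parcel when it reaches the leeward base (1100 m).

13.18°C

From 300 m to 2100 m (dry): cools by 9.9 × 1.8 = 17.82°C, giving -6.22°C.
From 2100 m to 4000 m (saturated): cools by 4.9 × 1.9 = 9.31°C, giving -15.53°C.
From 4000 m to 1100 m (dry descent): warms by 9.9 × 2.9 = 28.71°C, giving 13.18°C.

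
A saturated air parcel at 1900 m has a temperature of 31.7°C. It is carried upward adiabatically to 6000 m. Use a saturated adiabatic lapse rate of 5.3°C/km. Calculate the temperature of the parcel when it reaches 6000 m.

1900 → 6000 m (saturated adiabatic, 5.3°C/km): ΔT = -5.3 × 4.1 = -21.73°C → T = 9.97°C

9.97°C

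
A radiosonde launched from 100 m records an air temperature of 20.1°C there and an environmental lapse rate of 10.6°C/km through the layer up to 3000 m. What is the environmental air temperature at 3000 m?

100 → 3000 m (environmental, 10.6°C/km): ΔT = -10.6 × 2.9 = -30.74°C → T = -10.64°C

-10.64°C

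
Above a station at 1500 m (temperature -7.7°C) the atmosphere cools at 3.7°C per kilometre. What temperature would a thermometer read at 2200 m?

-10.29°C

From 1500 m to 2200 m (environmental): cools by 3.7 × 0.7 = 2.59°C, giving -10.29°C.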